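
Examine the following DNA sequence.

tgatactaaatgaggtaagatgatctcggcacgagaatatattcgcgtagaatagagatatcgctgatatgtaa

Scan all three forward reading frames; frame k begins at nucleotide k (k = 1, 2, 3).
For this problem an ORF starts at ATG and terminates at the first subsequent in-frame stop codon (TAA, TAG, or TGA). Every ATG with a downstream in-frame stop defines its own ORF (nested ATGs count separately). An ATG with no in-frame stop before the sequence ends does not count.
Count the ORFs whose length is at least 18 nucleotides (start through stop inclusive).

1

Frame 1: TGA TAC TAA ATG AGG TAA GAT GAT CTC GGC ACG AGA ATA TAT TCG CGT AGA ATA GAG ATA TCG CTG ATA TGT — ATG at 10, stop TAA at 16 → 9 nt.
Frame 2: GAT ACT AAA TGA GGT AAG ATG ATC TCG GCA CGA GAA TAT ATT CGC GTA GAA TAG AGA TAT CGC TGA TAT GTA — ATG at 20, stop TAG at 53 → 36 nt.
Frame 3: ATA CTA AAT GAG GTA AGA TGA TCT CGG CAC GAG AAT ATA TTC GCG TAG AAT AGA GAT ATC GCT GAT ATG TAA — ATG at 69, stop TAA at 72 → 6 nt.
ORFs ≥ 18 nucleotides: frame 2 20–55 (36 nucleotides). Count = 1.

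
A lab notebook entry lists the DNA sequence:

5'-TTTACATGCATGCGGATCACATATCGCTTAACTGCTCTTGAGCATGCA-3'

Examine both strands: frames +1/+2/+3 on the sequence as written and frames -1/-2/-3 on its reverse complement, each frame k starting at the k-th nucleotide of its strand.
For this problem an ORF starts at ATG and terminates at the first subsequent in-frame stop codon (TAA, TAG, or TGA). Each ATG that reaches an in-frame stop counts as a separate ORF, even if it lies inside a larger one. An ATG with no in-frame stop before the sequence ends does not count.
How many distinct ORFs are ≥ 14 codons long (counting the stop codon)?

0

Reverse complement (5'→3'): TGCATGCTCAAGAGCAGTTAAGCGATATGTGATCCGCATGCATGTAAA
Frame +1: TTT ACA TGC ATG CGG ATC ACA TAT CGC TTA ACT GCT CTT GAG CAT GCA — no ATG→stop ORF.
Frame +2: TTA CAT GCA TGC GGA TCA CAT ATC GCT TAA CTG CTC TTG AGC ATG — no ATG→stop ORF.
Frame +3: TAC ATG CAT GCG GAT CAC ATA TCG CTT AAC TGC TCT TGA GCA TGC — ATG at 6, stop TGA at 39 → 36 nt.
Frame -1: TGC ATG CTC AAG AGC AGT TAA GCG ATA TGT GAT CCG CAT GCA TGT AAA — ATG at 4, stop TAA at 19 → 18 nt.
Frame -2: GCA TGC TCA AGA GCA GTT AAG CGA TAT GTG ATC CGC ATG CAT GTA — no ATG→stop ORF.
Frame -3: CAT GCT CAA GAG CAG TTA AGC GAT ATG TGA TCC GCA TGC ATG TAA — ATG at 27, stop TGA at 30 → 6 nt; ATG at 42, stop TAA at 45 → 6 nt.
No ORF reaches 14 codons. Count = 0.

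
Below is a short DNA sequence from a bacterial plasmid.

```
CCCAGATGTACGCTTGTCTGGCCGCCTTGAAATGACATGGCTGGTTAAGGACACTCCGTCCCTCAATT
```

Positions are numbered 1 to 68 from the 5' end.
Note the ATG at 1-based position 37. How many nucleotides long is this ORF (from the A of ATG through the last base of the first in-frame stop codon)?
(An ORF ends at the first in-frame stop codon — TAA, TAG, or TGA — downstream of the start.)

Codons from position 37: ATG (37–39), GCT (40–42), GGT (43–45), TAA (46–48).
TAA is the first in-frame stop; ORF spans 37–48, 12 nucleotides.

12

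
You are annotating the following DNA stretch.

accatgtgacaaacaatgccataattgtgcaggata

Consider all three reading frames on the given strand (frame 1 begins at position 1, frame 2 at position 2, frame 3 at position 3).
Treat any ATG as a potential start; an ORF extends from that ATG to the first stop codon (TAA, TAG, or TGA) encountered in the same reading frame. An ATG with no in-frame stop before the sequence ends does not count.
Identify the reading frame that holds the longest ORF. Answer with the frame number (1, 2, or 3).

Frame 1: ACC ATG TGA CAA ACA ATG CCA TAA TTG TGC AGG ATA — ATG at 4, stop TGA at 7 → 6 nt; ATG at 16, stop TAA at 22 → 9 nt.
Frame 2: CCA TGT GAC AAA CAA TGC CAT AAT TGT GCA GGA — no ATG→stop ORF.
Frame 3: CAT GTG ACA AAC AAT GCC ATA ATT GTG CAG GAT — no ATG→stop ORF.
Longest ORF is 9 nt in frame 1 (positions 16–24).

1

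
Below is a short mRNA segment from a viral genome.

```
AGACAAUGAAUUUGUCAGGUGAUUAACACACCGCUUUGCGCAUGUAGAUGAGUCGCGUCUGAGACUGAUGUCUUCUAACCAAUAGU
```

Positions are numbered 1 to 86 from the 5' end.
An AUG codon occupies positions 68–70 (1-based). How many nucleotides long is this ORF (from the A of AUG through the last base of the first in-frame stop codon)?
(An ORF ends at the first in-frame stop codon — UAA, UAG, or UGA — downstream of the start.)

18

Codons from position 68: AUG (68–70), UCU (71–73), UCU (74–76), AAC (77–79), CAA (80–82), UAG (83–85).
UAG is the first in-frame stop; ORF spans 68–85, 18 nucleotides.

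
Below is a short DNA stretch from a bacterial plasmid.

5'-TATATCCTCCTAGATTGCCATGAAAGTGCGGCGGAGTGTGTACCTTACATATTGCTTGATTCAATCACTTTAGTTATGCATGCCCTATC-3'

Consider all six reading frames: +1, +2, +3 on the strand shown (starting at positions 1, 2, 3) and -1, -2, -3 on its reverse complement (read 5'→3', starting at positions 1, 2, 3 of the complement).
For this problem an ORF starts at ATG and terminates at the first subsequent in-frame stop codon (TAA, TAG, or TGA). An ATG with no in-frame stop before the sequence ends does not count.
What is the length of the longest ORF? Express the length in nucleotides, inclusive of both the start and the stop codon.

Reverse complement (5'→3'): GATAGGGCATGCATAACTAAAGTGATTGAATCAAGCAATATGTAAGGTACACACTCCGCCGCACTTTCATGGCAATCTAGGAGGATATA
Frame +1: TAT ATC CTC CTA GAT TGC CAT GAA AGT GCG GCG GAG TGT GTA CCT TAC ATA TTG CTT GAT TCA ATC ACT TTA GTT ATG CAT GCC CTA — no ATG→stop ORF.
Frame +2: ATA TCC TCC TAG ATT GCC ATG AAA GTG CGG CGG AGT GTG TAC CTT ACA TAT TGC TTG ATT CAA TCA CTT TAG TTA TGC ATG CCC TAT — ATG at 20, stop TAG at 71 → 54 nt.
Frame +3: TAT CCT CCT AGA TTG CCA TGA AAG TGC GGC GGA GTG TGT ACC TTA CAT ATT GCT TGA TTC AAT CAC TTT AGT TAT GCA TGC CCT ATC — no ATG→stop ORF.
Frame -1: GAT AGG GCA TGC ATA ACT AAA GTG ATT GAA TCA AGC AAT ATG TAA GGT ACA CAC TCC GCC GCA CTT TCA TGG CAA TCT AGG AGG ATA — ATG at 40, stop TAA at 43 → 6 nt.
Frame -2: ATA GGG CAT GCA TAA CTA AAG TGA TTG AAT CAA GCA ATA TGT AAG GTA CAC ACT CCG CCG CAC TTT CAT GGC AAT CTA GGA GGA TAT — no ATG→stop ORF.
Frame -3: TAG GGC ATG CAT AAC TAA AGT GAT TGA ATC AAG CAA TAT GTA AGG TAC ACA CTC CGC CGC ACT TTC ATG GCA ATC TAG GAG GAT ATA — ATG at 9, stop TAA at 18 → 12 nt; ATG at 69, stop TAG at 78 → 12 nt.
Longest: frame +2, positions 20–73, 54 nt = 18 codons = 17 aa. → 54 nucleotides.

54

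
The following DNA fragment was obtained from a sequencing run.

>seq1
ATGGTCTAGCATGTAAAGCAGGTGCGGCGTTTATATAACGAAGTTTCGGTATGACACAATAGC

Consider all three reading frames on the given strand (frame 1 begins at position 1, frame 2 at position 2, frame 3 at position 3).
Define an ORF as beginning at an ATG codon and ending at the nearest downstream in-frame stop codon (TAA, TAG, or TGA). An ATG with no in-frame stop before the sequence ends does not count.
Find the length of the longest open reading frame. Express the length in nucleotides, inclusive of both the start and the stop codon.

12

Frame 1: ATG GTC TAG CAT GTA AAG CAG GTG CGG CGT TTA TAT AAC GAA GTT TCG GTA TGA CAC AAT AGC — ATG at 1, stop TAG at 7 → 9 nt.
Frame 2: TGG TCT AGC ATG TAA AGC AGG TGC GGC GTT TAT ATA ACG AAG TTT CGG TAT GAC ACA ATA — ATG at 11, stop TAA at 14 → 6 nt.
Frame 3: GGT CTA GCA TGT AAA GCA GGT GCG GCG TTT ATA TAA CGA AGT TTC GGT ATG ACA CAA TAG — ATG at 51, stop TAG at 60 → 12 nt.
Longest: frame 3, positions 51–62, 12 nt = 4 codons = 3 aa. → 12 nucleotides.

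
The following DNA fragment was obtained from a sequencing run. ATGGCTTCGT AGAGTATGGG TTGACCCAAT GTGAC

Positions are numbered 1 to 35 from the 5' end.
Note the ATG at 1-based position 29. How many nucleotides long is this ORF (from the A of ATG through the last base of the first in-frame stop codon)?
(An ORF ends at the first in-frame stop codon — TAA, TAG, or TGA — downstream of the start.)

6

Codons from position 29: ATG (29–31), TGA (32–34).
TGA is the first in-frame stop; ORF spans 29–34, 6 nucleotides.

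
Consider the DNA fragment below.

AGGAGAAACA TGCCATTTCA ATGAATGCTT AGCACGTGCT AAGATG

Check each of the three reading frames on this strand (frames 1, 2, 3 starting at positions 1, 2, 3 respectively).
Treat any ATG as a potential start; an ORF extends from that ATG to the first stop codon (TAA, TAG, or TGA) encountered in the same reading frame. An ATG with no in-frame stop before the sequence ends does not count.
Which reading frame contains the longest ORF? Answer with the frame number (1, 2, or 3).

Frame 1: AGG AGA AAC ATG CCA TTT CAA TGA ATG CTT AGC ACG TGC TAA GAT — ATG at 10, stop TGA at 22 → 15 nt; ATG at 25, stop TAA at 40 → 18 nt.
Frame 2: GGA GAA ACA TGC CAT TTC AAT GAA TGC TTA GCA CGT GCT AAG ATG — no ATG→stop ORF.
Frame 3: GAG AAA CAT GCC ATT TCA ATG AAT GCT TAG CAC GTG CTA AGA — ATG at 21, stop TAG at 30 → 12 nt.
Longest ORF is 18 nt in frame 1 (positions 25–42).

1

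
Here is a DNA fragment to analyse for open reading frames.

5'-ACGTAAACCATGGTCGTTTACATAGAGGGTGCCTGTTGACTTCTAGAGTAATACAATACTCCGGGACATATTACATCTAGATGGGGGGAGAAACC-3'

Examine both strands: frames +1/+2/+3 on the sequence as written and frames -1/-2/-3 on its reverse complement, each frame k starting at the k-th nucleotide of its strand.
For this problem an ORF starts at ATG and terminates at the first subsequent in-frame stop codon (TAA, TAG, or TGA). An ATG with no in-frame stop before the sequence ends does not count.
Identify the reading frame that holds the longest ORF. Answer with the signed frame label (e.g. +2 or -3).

Reverse complement (5'→3'): GGTTTCTCCCCCCATCTAGATGTAATATGTCCCGGAGTATTGTATTACTCTAGAAGTCAACAGGCACCCTCTATGTAAACGACCATGGTTTACGT
Frame +1: ACG TAA ACC ATG GTC GTT TAC ATA GAG GGT GCC TGT TGA CTT CTA GAG TAA TAC AAT ACT CCG GGA CAT ATT ACA TCT AGA TGG GGG GAG AAA — ATG at 10, stop TGA at 37 → 30 nt.
Frame +2: CGT AAA CCA TGG TCG TTT ACA TAG AGG GTG CCT GTT GAC TTC TAG AGT AAT ACA ATA CTC CGG GAC ATA TTA CAT CTA GAT GGG GGG AGA AAC — no ATG→stop ORF.
Frame +3: GTA AAC CAT GGT CGT TTA CAT AGA GGG TGC CTG TTG ACT TCT AGA GTA ATA CAA TAC TCC GGG ACA TAT TAC ATC TAG ATG GGG GGA GAA ACC — no ATG→stop ORF.
Frame -1: GGT TTC TCC CCC CAT CTA GAT GTA ATA TGT CCC GGA GTA TTG TAT TAC TCT AGA AGT CAA CAG GCA CCC TCT ATG TAA ACG ACC ATG GTT TAC — ATG at 73, stop TAA at 76 → 6 nt.
Frame -2: GTT TCT CCC CCC ATC TAG ATG TAA TAT GTC CCG GAG TAT TGT ATT ACT CTA GAA GTC AAC AGG CAC CCT CTA TGT AAA CGA CCA TGG TTT ACG — ATG at 20, stop TAA at 23 → 6 nt.
Frame -3: TTT CTC CCC CCA TCT AGA TGT AAT ATG TCC CGG AGT ATT GTA TTA CTC TAG AAG TCA ACA GGC ACC CTC TAT GTA AAC GAC CAT GGT TTA CGT — ATG at 27, stop TAG at 51 → 27 nt.
Longest ORF is 30 nt in frame +1 (positions 10–39).

+1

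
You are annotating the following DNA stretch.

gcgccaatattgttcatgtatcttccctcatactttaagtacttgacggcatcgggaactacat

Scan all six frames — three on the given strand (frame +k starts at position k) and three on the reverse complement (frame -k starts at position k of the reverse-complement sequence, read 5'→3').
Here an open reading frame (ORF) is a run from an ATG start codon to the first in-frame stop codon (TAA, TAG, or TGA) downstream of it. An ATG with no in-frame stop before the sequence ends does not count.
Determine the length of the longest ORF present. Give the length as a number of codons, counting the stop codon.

6

Reverse complement (5'→3'): ATGTAGTTCCCGATGCCGTCAAGTACTTAAAGTATGAGGGAAGATACATGAACAATATTGGCGC
Frame +1: GCG CCA ATA TTG TTC ATG TAT CTT CCC TCA TAC TTT AAG TAC TTG ACG GCA TCG GGA ACT ACA — no ATG→stop ORF.
Frame +2: CGC CAA TAT TGT TCA TGT ATC TTC CCT CAT ACT TTA AGT ACT TGA CGG CAT CGG GAA CTA CAT — no ATG→stop ORF.
Frame +3: GCC AAT ATT GTT CAT GTA TCT TCC CTC ATA CTT TAA GTA CTT GAC GGC ATC GGG AAC TAC — no ATG→stop ORF.
Frame -1: ATG TAG TTC CCG ATG CCG TCA AGT ACT TAA AGT ATG AGG GAA GAT ACA TGA ACA ATA TTG GCG — ATG at 1, stop TAG at 4 → 6 nt; ATG at 13, stop TAA at 28 → 18 nt; ATG at 34, stop TGA at 49 → 18 nt.
Frame -2: TGT AGT TCC CGA TGC CGT CAA GTA CTT AAA GTA TGA GGG AAG ATA CAT GAA CAA TAT TGG CGC — no ATG→stop ORF.
Frame -3: GTA GTT CCC GAT GCC GTC AAG TAC TTA AAG TAT GAG GGA AGA TAC ATG AAC AAT ATT GGC — no ATG→stop ORF.
Longest: frame -1, positions 13–30, 18 nt = 6 codons = 5 aa. → 6 codons.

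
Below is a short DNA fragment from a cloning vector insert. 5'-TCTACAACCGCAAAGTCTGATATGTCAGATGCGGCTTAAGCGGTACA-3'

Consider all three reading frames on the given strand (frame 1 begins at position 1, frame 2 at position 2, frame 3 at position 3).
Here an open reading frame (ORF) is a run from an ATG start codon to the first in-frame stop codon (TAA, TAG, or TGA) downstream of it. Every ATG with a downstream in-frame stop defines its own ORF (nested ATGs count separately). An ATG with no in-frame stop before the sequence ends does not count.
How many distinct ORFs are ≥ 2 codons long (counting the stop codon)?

Frame 1: TCT ACA ACC GCA AAG TCT GAT ATG TCA GAT GCG GCT TAA GCG GTA — ATG at 22, stop TAA at 37 → 18 nt.
Frame 2: CTA CAA CCG CAA AGT CTG ATA TGT CAG ATG CGG CTT AAG CGG TAC — no ATG→stop ORF.
Frame 3: TAC AAC CGC AAA GTC TGA TAT GTC AGA TGC GGC TTA AGC GGT ACA — no ATG→stop ORF.
ORFs ≥ 2 codons: frame 1 22–39 (6 codons). Count = 1.

1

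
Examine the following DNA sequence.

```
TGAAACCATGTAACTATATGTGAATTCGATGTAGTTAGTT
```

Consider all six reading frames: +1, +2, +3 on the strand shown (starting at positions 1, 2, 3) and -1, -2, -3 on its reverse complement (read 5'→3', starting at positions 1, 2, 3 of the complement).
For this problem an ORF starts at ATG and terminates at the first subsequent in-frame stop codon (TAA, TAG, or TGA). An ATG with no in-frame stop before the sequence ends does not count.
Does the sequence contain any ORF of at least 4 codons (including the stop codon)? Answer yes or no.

no

Reverse complement (5'→3'): AACTAACTACATCGAATTCACATATAGTTACATGGTTTCA
Frame +1: TGA AAC CAT GTA ACT ATA TGT GAA TTC GAT GTA GTT AGT — no ATG→stop ORF.
Frame +2: GAA ACC ATG TAA CTA TAT GTG AAT TCG ATG TAG TTA GTT — ATG at 8, stop TAA at 11 → 6 nt; ATG at 29, stop TAG at 32 → 6 nt.
Frame +3: AAA CCA TGT AAC TAT ATG TGA ATT CGA TGT AGT TAG — ATG at 18, stop TGA at 21 → 6 nt.
Frame -1: AAC TAA CTA CAT CGA ATT CAC ATA TAG TTA CAT GGT TTC — no ATG→stop ORF.
Frame -2: ACT AAC TAC ATC GAA TTC ACA TAT AGT TAC ATG GTT TCA — no ATG→stop ORF.
Frame -3: CTA ACT ACA TCG AAT TCA CAT ATA GTT ACA TGG TTT — no ATG→stop ORF.
Largest ORF found is 2 codons < 4, so no.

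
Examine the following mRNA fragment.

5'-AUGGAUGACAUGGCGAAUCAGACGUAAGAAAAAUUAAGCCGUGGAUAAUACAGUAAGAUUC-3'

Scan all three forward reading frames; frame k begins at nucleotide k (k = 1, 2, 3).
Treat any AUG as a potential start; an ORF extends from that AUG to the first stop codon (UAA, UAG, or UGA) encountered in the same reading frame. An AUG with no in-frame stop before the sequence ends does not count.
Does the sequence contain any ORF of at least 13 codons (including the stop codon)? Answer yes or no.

no

Frame 1: AUG GAU GAC AUG GCG AAU CAG ACG UAA GAA AAA UUA AGC CGU GGA UAA UAC AGU AAG AUU — AUG at 1, stop UAA at 25 → 27 nt; AUG at 10, stop UAA at 25 → 18 nt.
Frame 2: UGG AUG ACA UGG CGA AUC AGA CGU AAG AAA AAU UAA GCC GUG GAU AAU ACA GUA AGA UUC — AUG at 5, stop UAA at 35 → 33 nt.
Frame 3: GGA UGA CAU GGC GAA UCA GAC GUA AGA AAA AUU AAG CCG UGG AUA AUA CAG UAA GAU — no AUG→stop ORF.
Largest ORF found is 11 codons < 13, so no.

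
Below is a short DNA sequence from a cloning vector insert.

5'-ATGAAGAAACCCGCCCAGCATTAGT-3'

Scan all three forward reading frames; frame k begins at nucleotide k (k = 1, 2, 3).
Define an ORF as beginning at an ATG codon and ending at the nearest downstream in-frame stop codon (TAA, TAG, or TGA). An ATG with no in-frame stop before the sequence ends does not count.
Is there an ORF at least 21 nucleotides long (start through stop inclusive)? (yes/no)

Frame 1: ATG AAG AAA CCC GCC CAG CAT TAG — ATG at 1, stop TAG at 22 → 24 nt.
Frame 2: TGA AGA AAC CCG CCC AGC ATT AGT — no ATG→stop ORF.
Frame 3: GAA GAA ACC CGC CCA GCA TTA — no ATG→stop ORF.
Frame 1 has an ORF of 24 nucleotides (positions 1–24) ≥ 21, so yes.

yes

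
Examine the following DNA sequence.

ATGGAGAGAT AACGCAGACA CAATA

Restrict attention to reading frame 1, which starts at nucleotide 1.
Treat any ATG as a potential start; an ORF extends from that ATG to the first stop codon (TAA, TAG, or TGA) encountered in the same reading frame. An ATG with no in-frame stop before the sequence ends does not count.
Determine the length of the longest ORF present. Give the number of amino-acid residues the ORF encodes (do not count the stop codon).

Frame 1: ATG GAG AGA TAA CGC AGA CAC AAT — ATG at 1, stop TAA at 10 → 12 nt.
Longest: frame 1, positions 1–12, 12 nt = 4 codons = 3 aa. → 3 amino acids.

3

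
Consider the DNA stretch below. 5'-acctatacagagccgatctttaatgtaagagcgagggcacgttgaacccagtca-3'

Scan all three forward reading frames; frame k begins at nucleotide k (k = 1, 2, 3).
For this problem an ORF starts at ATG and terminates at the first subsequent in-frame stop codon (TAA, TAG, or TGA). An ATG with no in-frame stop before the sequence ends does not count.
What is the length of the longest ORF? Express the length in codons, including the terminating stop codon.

Frame 1: ACC TAT ACA GAG CCG ATC TTT AAT GTA AGA GCG AGG GCA CGT TGA ACC CAG TCA — no ATG→stop ORF.
Frame 2: CCT ATA CAG AGC CGA TCT TTA ATG TAA GAG CGA GGG CAC GTT GAA CCC AGT — ATG at 23, stop TAA at 26 → 6 nt.
Frame 3: CTA TAC AGA GCC GAT CTT TAA TGT AAG AGC GAG GGC ACG TTG AAC CCA GTC — no ATG→stop ORF.
Longest: frame 2, positions 23–28, 6 nt = 2 codons = 1 aa. → 2 codons.

2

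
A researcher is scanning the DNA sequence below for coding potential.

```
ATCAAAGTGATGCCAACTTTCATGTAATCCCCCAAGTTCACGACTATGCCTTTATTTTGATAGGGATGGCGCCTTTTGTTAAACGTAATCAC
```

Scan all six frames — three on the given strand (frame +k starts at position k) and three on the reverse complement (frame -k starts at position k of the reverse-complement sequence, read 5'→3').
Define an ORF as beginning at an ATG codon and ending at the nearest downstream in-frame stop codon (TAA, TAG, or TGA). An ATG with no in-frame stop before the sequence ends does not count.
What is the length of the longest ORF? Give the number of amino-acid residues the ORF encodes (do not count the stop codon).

5

Reverse complement (5'→3'): GTGATTACGTTTAACAAAAGGCGCCATCCCTATCAAAATAAAGGCATAGTCGTGAACTTGGGGGATTACATGAAAGTTGGCATCACTTTGAT
Frame +1: ATC AAA GTG ATG CCA ACT TTC ATG TAA TCC CCC AAG TTC ACG ACT ATG CCT TTA TTT TGA TAG GGA TGG CGC CTT TTG TTA AAC GTA ATC — ATG at 10, stop TAA at 25 → 18 nt; ATG at 22, stop TAA at 25 → 6 nt; ATG at 46, stop TGA at 58 → 15 nt.
Frame +2: TCA AAG TGA TGC CAA CTT TCA TGT AAT CCC CCA AGT TCA CGA CTA TGC CTT TAT TTT GAT AGG GAT GGC GCC TTT TGT TAA ACG TAA TCA — no ATG→stop ORF.
Frame +3: CAA AGT GAT GCC AAC TTT CAT GTA ATC CCC CAA GTT CAC GAC TAT GCC TTT ATT TTG ATA GGG ATG GCG CCT TTT GTT AAA CGT AAT CAC — no ATG→stop ORF.
Frame -1: GTG ATT ACG TTT AAC AAA AGG CGC CAT CCC TAT CAA AAT AAA GGC ATA GTC GTG AAC TTG GGG GAT TAC ATG AAA GTT GGC ATC ACT TTG — no ATG→stop ORF.
Frame -2: TGA TTA CGT TTA ACA AAA GGC GCC ATC CCT ATC AAA ATA AAG GCA TAG TCG TGA ACT TGG GGG ATT ACA TGA AAG TTG GCA TCA CTT TGA — no ATG→stop ORF.
Frame -3: GAT TAC GTT TAA CAA AAG GCG CCA TCC CTA TCA AAA TAA AGG CAT AGT CGT GAA CTT GGG GGA TTA CAT GAA AGT TGG CAT CAC TTT GAT — no ATG→stop ORF.
Longest: frame +1, positions 10–27, 18 nt = 6 codons = 5 aa. → 5 amino acids.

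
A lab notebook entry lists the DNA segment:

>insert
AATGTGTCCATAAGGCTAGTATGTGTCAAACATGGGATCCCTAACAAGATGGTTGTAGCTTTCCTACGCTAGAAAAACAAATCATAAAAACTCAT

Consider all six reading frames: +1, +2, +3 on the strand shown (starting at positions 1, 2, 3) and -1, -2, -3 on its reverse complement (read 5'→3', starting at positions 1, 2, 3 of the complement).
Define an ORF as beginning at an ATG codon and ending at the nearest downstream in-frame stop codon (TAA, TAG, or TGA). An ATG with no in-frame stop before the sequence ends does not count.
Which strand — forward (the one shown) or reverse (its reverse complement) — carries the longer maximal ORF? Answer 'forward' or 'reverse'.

Reverse complement (5'→3'): ATGAGTTTTTATGATTTGTTTTTCTAGCGTAGGAAAGCTACAACCATCTTGTTAGGGATCCCATGTTTGACACATACTAGCCTTATGGACACATT
Frame +1: AAT GTG TCC ATA AGG CTA GTA TGT GTC AAA CAT GGG ATC CCT AAC AAG ATG GTT GTA GCT TTC CTA CGC TAG AAA AAC AAA TCA TAA AAA CTC — ATG at 49, stop TAG at 70 → 24 nt.
Frame +2: ATG TGT CCA TAA GGC TAG TAT GTG TCA AAC ATG GGA TCC CTA ACA AGA TGG TTG TAG CTT TCC TAC GCT AGA AAA ACA AAT CAT AAA AAC TCA — ATG at 2, stop TAA at 11 → 12 nt; ATG at 32, stop TAG at 56 → 27 nt.
Frame +3: TGT GTC CAT AAG GCT AGT ATG TGT CAA ACA TGG GAT CCC TAA CAA GAT GGT TGT AGC TTT CCT ACG CTA GAA AAA CAA ATC ATA AAA ACT CAT — ATG at 21, stop TAA at 42 → 24 nt.
Frame -1: ATG AGT TTT TAT GAT TTG TTT TTC TAG CGT AGG AAA GCT ACA ACC ATC TTG TTA GGG ATC CCA TGT TTG ACA CAT ACT AGC CTT ATG GAC ACA — ATG at 1, stop TAG at 25 → 27 nt.
Frame -2: TGA GTT TTT ATG ATT TGT TTT TCT AGC GTA GGA AAG CTA CAA CCA TCT TGT TAG GGA TCC CAT GTT TGA CAC ATA CTA GCC TTA TGG ACA CAT — ATG at 11, stop TAG at 53 → 45 nt.
Frame -3: GAG TTT TTA TGA TTT GTT TTT CTA GCG TAG GAA AGC TAC AAC CAT CTT GTT AGG GAT CCC ATG TTT GAC ACA TAC TAG CCT TAT GGA CAC ATT — ATG at 63, stop TAG at 78 → 18 nt.
Forward-strand max 27 nt; reverse-strand max 45 nt. The reverse strand has the longer ORF.

reverse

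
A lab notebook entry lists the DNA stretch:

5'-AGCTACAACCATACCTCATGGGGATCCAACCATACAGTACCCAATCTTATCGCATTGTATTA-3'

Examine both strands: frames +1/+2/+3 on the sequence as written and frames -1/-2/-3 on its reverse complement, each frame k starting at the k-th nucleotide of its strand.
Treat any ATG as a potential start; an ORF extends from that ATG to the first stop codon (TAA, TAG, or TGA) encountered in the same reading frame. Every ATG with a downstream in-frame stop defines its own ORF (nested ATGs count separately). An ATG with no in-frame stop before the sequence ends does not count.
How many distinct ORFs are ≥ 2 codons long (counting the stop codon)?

2

Reverse complement (5'→3'): TAATACAATGCGATAAGATTGGGTACTGTATGGTTGGATCCCCATGAGGTATGGTTGTAGCT
Frame +1: AGC TAC AAC CAT ACC TCA TGG GGA TCC AAC CAT ACA GTA CCC AAT CTT ATC GCA TTG TAT — no ATG→stop ORF.
Frame +2: GCT ACA ACC ATA CCT CAT GGG GAT CCA ACC ATA CAG TAC CCA ATC TTA TCG CAT TGT ATT — no ATG→stop ORF.
Frame +3: CTA CAA CCA TAC CTC ATG GGG ATC CAA CCA TAC AGT ACC CAA TCT TAT CGC ATT GTA TTA — no ATG→stop ORF.
Frame -1: TAA TAC AAT GCG ATA AGA TTG GGT ACT GTA TGG TTG GAT CCC CAT GAG GTA TGG TTG TAG — no ATG→stop ORF.
Frame -2: AAT ACA ATG CGA TAA GAT TGG GTA CTG TAT GGT TGG ATC CCC ATG AGG TAT GGT TGT AGC — ATG at 8, stop TAA at 14 → 9 nt.
Frame -3: ATA CAA TGC GAT AAG ATT GGG TAC TGT ATG GTT GGA TCC CCA TGA GGT ATG GTT GTA GCT — ATG at 30, stop TGA at 45 → 18 nt.
ORFs ≥ 2 codons: frame -2 8–16 (3 codons), frame -3 30–47 (6 codons). Count = 2.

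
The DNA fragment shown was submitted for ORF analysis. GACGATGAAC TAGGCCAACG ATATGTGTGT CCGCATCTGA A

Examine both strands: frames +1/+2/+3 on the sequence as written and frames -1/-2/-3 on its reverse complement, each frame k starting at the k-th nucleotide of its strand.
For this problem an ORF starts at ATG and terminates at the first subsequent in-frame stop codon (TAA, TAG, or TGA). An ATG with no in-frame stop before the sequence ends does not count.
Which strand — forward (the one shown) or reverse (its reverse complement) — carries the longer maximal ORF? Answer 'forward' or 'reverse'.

reverse

Reverse complement (5'→3'): TTCAGATGCGGACACACATATCGTTGGCCTAGTTCATCGTC
Frame +1: GAC GAT GAA CTA GGC CAA CGA TAT GTG TGT CCG CAT CTG — no ATG→stop ORF.
Frame +2: ACG ATG AAC TAG GCC AAC GAT ATG TGT GTC CGC ATC TGA — ATG at 5, stop TAG at 11 → 9 nt; ATG at 23, stop TGA at 38 → 18 nt.
Frame +3: CGA TGA ACT AGG CCA ACG ATA TGT GTG TCC GCA TCT GAA — no ATG→stop ORF.
Frame -1: TTC AGA TGC GGA CAC ACA TAT CGT TGG CCT AGT TCA TCG — no ATG→stop ORF.
Frame -2: TCA GAT GCG GAC ACA CAT ATC GTT GGC CTA GTT CAT CGT — no ATG→stop ORF.
Frame -3: CAG ATG CGG ACA CAC ATA TCG TTG GCC TAG TTC ATC GTC — ATG at 6, stop TAG at 30 → 27 nt.
Forward-strand max 18 nt; reverse-strand max 27 nt. The reverse strand has the longer ORF.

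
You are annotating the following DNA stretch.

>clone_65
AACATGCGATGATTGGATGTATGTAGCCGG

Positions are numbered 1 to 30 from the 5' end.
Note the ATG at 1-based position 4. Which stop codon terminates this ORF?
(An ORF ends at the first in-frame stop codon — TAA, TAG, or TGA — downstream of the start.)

Codons from position 4: ATG (4–6), CGA (7–9), TGA (10–12).
The first in-frame stop codon is TGA.

TGA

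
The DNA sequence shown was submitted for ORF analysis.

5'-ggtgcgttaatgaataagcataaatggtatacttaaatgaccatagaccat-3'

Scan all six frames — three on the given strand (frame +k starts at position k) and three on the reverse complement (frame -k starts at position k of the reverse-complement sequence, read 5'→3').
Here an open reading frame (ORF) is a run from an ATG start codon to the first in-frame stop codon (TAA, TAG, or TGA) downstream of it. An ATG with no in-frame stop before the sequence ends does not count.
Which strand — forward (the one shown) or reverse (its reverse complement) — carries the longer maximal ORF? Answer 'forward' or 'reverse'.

Reverse complement (5'→3'): ATGGTCTATGGTCATTTAAGTATACCATTTATGCTTATTCATTAACGCACC
Frame +1: GGT GCG TTA ATG AAT AAG CAT AAA TGG TAT ACT TAA ATG ACC ATA GAC CAT — ATG at 10, stop TAA at 34 → 27 nt.
Frame +2: GTG CGT TAA TGA ATA AGC ATA AAT GGT ATA CTT AAA TGA CCA TAG ACC — no ATG→stop ORF.
Frame +3: TGC GTT AAT GAA TAA GCA TAA ATG GTA TAC TTA AAT GAC CAT AGA CCA — no ATG→stop ORF.
Frame -1: ATG GTC TAT GGT CAT TTA AGT ATA CCA TTT ATG CTT ATT CAT TAA CGC ACC — ATG at 1, stop TAA at 43 → 45 nt; ATG at 31, stop TAA at 43 → 15 nt.
Frame -2: TGG TCT ATG GTC ATT TAA GTA TAC CAT TTA TGC TTA TTC ATT AAC GCA — ATG at 8, stop TAA at 17 → 12 nt.
Frame -3: GGT CTA TGG TCA TTT AAG TAT ACC ATT TAT GCT TAT TCA TTA ACG CAC — no ATG→stop ORF.
Forward-strand max 27 nt; reverse-strand max 45 nt. The reverse strand has the longer ORF.

reverse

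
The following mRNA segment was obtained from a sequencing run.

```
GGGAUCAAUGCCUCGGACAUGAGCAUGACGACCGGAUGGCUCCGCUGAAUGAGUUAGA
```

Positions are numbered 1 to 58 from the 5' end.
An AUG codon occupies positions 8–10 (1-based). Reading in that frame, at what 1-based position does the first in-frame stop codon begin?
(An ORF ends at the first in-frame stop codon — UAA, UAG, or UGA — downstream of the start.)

Codons from position 8: AUG (8–10), CCU (11–13), CGG (14–16), ACA (17–19), UGA (20–22).
UGA is a stop codon; it begins at position 20.

20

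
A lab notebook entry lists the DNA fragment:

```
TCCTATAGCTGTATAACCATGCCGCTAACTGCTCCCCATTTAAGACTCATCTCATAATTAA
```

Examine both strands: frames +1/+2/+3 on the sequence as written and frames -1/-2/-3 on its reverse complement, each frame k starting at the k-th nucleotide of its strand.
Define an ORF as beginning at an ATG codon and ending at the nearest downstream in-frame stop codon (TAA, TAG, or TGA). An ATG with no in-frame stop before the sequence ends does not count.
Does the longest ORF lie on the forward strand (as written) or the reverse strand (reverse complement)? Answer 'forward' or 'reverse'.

reverse

Reverse complement (5'→3'): TTAATTATGAGATGAGTCTTAAATGGGGAGCAGTTAGCGGCATGGTTATACAGCTATAGGA
Frame +1: TCC TAT AGC TGT ATA ACC ATG CCG CTA ACT GCT CCC CAT TTA AGA CTC ATC TCA TAA TTA — ATG at 19, stop TAA at 55 → 39 nt.
Frame +2: CCT ATA GCT GTA TAA CCA TGC CGC TAA CTG CTC CCC ATT TAA GAC TCA TCT CAT AAT TAA — no ATG→stop ORF.
Frame +3: CTA TAG CTG TAT AAC CAT GCC GCT AAC TGC TCC CCA TTT AAG ACT CAT CTC ATA ATT — no ATG→stop ORF.
Frame -1: TTA ATT ATG AGA TGA GTC TTA AAT GGG GAG CAG TTA GCG GCA TGG TTA TAC AGC TAT AGG — ATG at 7, stop TGA at 13 → 9 nt.
Frame -2: TAA TTA TGA GAT GAG TCT TAA ATG GGG AGC AGT TAG CGG CAT GGT TAT ACA GCT ATA GGA — ATG at 23, stop TAG at 35 → 15 nt.
Frame -3: AAT TAT GAG ATG AGT CTT AAA TGG GGA GCA GTT AGC GGC ATG GTT ATA CAG CTA TAG — ATG at 12, stop TAG at 57 → 48 nt; ATG at 42, stop TAG at 57 → 18 nt.
Forward-strand max 39 nt; reverse-strand max 48 nt. The reverse strand has the longer ORF.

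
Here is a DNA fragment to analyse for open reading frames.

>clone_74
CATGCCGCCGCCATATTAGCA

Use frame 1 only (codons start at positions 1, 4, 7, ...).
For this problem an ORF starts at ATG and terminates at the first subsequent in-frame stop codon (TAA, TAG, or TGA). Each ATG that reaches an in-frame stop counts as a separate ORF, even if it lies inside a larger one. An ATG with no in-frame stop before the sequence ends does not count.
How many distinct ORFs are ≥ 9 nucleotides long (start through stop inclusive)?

Frame 1: CAT GCC GCC GCC ATA TTA GCA — no ATG→stop ORF.
No ORF reaches 9 nucleotides. Count = 0.

0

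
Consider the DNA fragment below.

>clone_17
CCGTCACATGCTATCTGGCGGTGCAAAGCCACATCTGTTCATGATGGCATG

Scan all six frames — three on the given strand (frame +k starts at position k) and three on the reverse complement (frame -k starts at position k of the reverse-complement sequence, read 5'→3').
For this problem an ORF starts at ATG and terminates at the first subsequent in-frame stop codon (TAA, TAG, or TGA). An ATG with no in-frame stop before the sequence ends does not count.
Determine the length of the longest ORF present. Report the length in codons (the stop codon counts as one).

13

Reverse complement (5'→3'): CATGCCATCATGAACAGATGTGGCTTTGCACCGCCAGATAGCATGTGACGG
Frame +1: CCG TCA CAT GCT ATC TGG CGG TGC AAA GCC ACA TCT GTT CAT GAT GGC ATG — no ATG→stop ORF.
Frame +2: CGT CAC ATG CTA TCT GGC GGT GCA AAG CCA CAT CTG TTC ATG ATG GCA — no ATG→stop ORF.
Frame +3: GTC ACA TGC TAT CTG GCG GTG CAA AGC CAC ATC TGT TCA TGA TGG CAT — no ATG→stop ORF.
Frame -1: CAT GCC ATC ATG AAC AGA TGT GGC TTT GCA CCG CCA GAT AGC ATG TGA CGG — ATG at 10, stop TGA at 46 → 39 nt; ATG at 43, stop TGA at 46 → 6 nt.
Frame -2: ATG CCA TCA TGA ACA GAT GTG GCT TTG CAC CGC CAG ATA GCA TGT GAC — ATG at 2, stop TGA at 11 → 12 nt.
Frame -3: TGC CAT CAT GAA CAG ATG TGG CTT TGC ACC GCC AGA TAG CAT GTG ACG — ATG at 18, stop TAG at 39 → 24 nt.
Longest: frame -1, positions 10–48, 39 nt = 13 codons = 12 aa. → 13 codons.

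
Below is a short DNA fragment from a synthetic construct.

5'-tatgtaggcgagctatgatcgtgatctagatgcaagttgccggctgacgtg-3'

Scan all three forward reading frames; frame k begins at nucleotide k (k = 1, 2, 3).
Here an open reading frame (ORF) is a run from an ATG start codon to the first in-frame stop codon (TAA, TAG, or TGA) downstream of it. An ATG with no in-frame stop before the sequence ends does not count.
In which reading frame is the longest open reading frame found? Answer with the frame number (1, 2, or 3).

3

Frame 1: TAT GTA GGC GAG CTA TGA TCG TGA TCT AGA TGC AAG TTG CCG GCT GAC GTG — no ATG→stop ORF.
Frame 2: ATG TAG GCG AGC TAT GAT CGT GAT CTA GAT GCA AGT TGC CGG CTG ACG — ATG at 2, stop TAG at 5 → 6 nt.
Frame 3: TGT AGG CGA GCT ATG ATC GTG ATC TAG ATG CAA GTT GCC GGC TGA CGT — ATG at 15, stop TAG at 27 → 15 nt; ATG at 30, stop TGA at 45 → 18 nt.
Longest ORF is 18 nt in frame 3 (positions 30–47).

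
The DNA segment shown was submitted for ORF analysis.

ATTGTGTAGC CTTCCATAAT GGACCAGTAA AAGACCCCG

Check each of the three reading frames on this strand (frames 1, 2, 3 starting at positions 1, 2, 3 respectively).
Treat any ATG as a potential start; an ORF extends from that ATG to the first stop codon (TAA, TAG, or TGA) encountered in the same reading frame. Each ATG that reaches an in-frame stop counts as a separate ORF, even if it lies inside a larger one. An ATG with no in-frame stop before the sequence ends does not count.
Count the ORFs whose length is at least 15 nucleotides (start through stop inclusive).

0

Frame 1: ATT GTG TAG CCT TCC ATA ATG GAC CAG TAA AAG ACC CCG — ATG at 19, stop TAA at 28 → 12 nt.
Frame 2: TTG TGT AGC CTT CCA TAA TGG ACC AGT AAA AGA CCC — no ATG→stop ORF.
Frame 3: TGT GTA GCC TTC CAT AAT GGA CCA GTA AAA GAC CCC — no ATG→stop ORF.
No ORF reaches 15 nucleotides. Count = 0.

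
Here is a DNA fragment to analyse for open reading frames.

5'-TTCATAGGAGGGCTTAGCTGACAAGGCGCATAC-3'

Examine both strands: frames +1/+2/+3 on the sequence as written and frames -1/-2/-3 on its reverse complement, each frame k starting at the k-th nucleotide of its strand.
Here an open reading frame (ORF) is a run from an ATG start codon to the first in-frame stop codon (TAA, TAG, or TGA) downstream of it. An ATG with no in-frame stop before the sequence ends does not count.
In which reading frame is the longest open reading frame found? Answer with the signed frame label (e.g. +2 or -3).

Reverse complement (5'→3'): GTATGCGCCTTGTCAGCTAAGCCCTCCTATGAA
Frame +1: TTC ATA GGA GGG CTT AGC TGA CAA GGC GCA TAC — no ATG→stop ORF.
Frame +2: TCA TAG GAG GGC TTA GCT GAC AAG GCG CAT — no ATG→stop ORF.
Frame +3: CAT AGG AGG GCT TAG CTG ACA AGG CGC ATA — no ATG→stop ORF.
Frame -1: GTA TGC GCC TTG TCA GCT AAG CCC TCC TAT GAA — no ATG→stop ORF.
Frame -2: TAT GCG CCT TGT CAG CTA AGC CCT CCT ATG — no ATG→stop ORF.
Frame -3: ATG CGC CTT GTC AGC TAA GCC CTC CTA TGA — ATG at 3, stop TAA at 18 → 18 nt.
Longest ORF is 18 nt in frame -3 (positions 3–20).

-3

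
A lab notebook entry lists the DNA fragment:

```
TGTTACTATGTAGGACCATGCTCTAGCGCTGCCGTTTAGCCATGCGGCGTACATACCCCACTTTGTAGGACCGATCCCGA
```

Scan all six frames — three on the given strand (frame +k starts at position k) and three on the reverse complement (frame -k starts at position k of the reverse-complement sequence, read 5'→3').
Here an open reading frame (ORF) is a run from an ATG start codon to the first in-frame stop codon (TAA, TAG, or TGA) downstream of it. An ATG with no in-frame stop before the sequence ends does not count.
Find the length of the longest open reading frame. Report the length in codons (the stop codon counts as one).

9

Reverse complement (5'→3'): TCGGGATCGGTCCTACAAAGTGGGGTATGTACGCCGCATGGCTAAACGGCAGCGCTAGAGCATGGTCCTACATAGTAACA
Frame +1: TGT TAC TAT GTA GGA CCA TGC TCT AGC GCT GCC GTT TAG CCA TGC GGC GTA CAT ACC CCA CTT TGT AGG ACC GAT CCC — no ATG→stop ORF.
Frame +2: GTT ACT ATG TAG GAC CAT GCT CTA GCG CTG CCG TTT AGC CAT GCG GCG TAC ATA CCC CAC TTT GTA GGA CCG ATC CCG — ATG at 8, stop TAG at 11 → 6 nt.
Frame +3: TTA CTA TGT AGG ACC ATG CTC TAG CGC TGC CGT TTA GCC ATG CGG CGT ACA TAC CCC ACT TTG TAG GAC CGA TCC CGA — ATG at 18, stop TAG at 24 → 9 nt; ATG at 42, stop TAG at 66 → 27 nt.
Frame -1: TCG GGA TCG GTC CTA CAA AGT GGG GTA TGT ACG CCG CAT GGC TAA ACG GCA GCG CTA GAG CAT GGT CCT ACA TAG TAA — no ATG→stop ORF.
Frame -2: CGG GAT CGG TCC TAC AAA GTG GGG TAT GTA CGC CGC ATG GCT AAA CGG CAG CGC TAG AGC ATG GTC CTA CAT AGT AAC — ATG at 38, stop TAG at 56 → 21 nt.
Frame -3: GGG ATC GGT CCT ACA AAG TGG GGT ATG TAC GCC GCA TGG CTA AAC GGC AGC GCT AGA GCA TGG TCC TAC ATA GTA ACA — no ATG→stop ORF.
Longest: frame +3, positions 42–68, 27 nt = 9 codons = 8 aa. → 9 codons.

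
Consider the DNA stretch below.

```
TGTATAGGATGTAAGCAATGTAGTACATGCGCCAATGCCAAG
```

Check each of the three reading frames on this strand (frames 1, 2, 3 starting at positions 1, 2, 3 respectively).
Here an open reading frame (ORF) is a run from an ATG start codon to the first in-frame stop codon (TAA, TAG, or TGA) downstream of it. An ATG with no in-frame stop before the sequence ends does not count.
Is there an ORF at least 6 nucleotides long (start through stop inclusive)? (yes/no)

yes

Frame 1: TGT ATA GGA TGT AAG CAA TGT AGT ACA TGC GCC AAT GCC AAG — no ATG→stop ORF.
Frame 2: GTA TAG GAT GTA AGC AAT GTA GTA CAT GCG CCA ATG CCA — no ATG→stop ORF.
Frame 3: TAT AGG ATG TAA GCA ATG TAG TAC ATG CGC CAA TGC CAA — ATG at 9, stop TAA at 12 → 6 nt; ATG at 18, stop TAG at 21 → 6 nt.
Frame 3 has an ORF of 6 nucleotides (positions 9–14) ≥ 6, so yes.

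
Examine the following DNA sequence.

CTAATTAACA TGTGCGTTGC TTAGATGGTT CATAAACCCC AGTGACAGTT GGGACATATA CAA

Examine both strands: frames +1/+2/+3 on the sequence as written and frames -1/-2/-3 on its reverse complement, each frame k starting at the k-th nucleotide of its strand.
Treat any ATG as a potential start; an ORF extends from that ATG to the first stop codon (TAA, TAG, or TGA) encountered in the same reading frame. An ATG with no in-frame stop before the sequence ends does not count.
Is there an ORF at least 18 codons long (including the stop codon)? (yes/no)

Reverse complement (5'→3'): TTGTATATGTCCCAACTGTCACTGGGGTTTATGAACCATCTAAGCAACGCACATGTTAATTAG
Frame +1: CTA ATT AAC ATG TGC GTT GCT TAG ATG GTT CAT AAA CCC CAG TGA CAG TTG GGA CAT ATA CAA — ATG at 10, stop TAG at 22 → 15 nt; ATG at 25, stop TGA at 43 → 21 nt.
Frame +2: TAA TTA ACA TGT GCG TTG CTT AGA TGG TTC ATA AAC CCC AGT GAC AGT TGG GAC ATA TAC — no ATG→stop ORF.
Frame +3: AAT TAA CAT GTG CGT TGC TTA GAT GGT TCA TAA ACC CCA GTG ACA GTT GGG ACA TAT ACA — no ATG→stop ORF.
Frame -1: TTG TAT ATG TCC CAA CTG TCA CTG GGG TTT ATG AAC CAT CTA AGC AAC GCA CAT GTT AAT TAG — ATG at 7, stop TAG at 61 → 57 nt; ATG at 31, stop TAG at 61 → 33 nt.
Frame -2: TGT ATA TGT CCC AAC TGT CAC TGG GGT TTA TGA ACC ATC TAA GCA ACG CAC ATG TTA ATT — no ATG→stop ORF.
Frame -3: GTA TAT GTC CCA ACT GTC ACT GGG GTT TAT GAA CCA TCT AAG CAA CGC ACA TGT TAA TTA — no ATG→stop ORF.
Frame -1 has an ORF of 19 codons (positions 7–63) ≥ 18, so yes.

yes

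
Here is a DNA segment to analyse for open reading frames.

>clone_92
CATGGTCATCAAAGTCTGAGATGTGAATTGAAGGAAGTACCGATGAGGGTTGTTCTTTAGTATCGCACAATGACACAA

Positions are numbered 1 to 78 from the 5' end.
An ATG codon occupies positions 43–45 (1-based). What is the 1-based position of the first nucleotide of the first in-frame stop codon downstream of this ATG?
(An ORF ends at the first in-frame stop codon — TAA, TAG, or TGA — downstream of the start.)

58

Codons from position 43: ATG (43–45), AGG (46–48), GTT (49–51), GTT (52–54), CTT (55–57), TAG (58–60).
TAG is a stop codon; it begins at position 58.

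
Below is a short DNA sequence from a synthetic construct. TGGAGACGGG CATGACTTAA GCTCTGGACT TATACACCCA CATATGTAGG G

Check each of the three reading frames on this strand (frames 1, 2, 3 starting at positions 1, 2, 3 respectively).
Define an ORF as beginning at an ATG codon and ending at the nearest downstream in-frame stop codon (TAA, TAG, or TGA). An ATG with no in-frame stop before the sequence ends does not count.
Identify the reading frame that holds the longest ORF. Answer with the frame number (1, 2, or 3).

3

Frame 1: TGG AGA CGG GCA TGA CTT AAG CTC TGG ACT TAT ACA CCC ACA TAT GTA GGG — no ATG→stop ORF.
Frame 2: GGA GAC GGG CAT GAC TTA AGC TCT GGA CTT ATA CAC CCA CAT ATG TAG — ATG at 44, stop TAG at 47 → 6 nt.
Frame 3: GAG ACG GGC ATG ACT TAA GCT CTG GAC TTA TAC ACC CAC ATA TGT AGG — ATG at 12, stop TAA at 18 → 9 nt.
Longest ORF is 9 nt in frame 3 (positions 12–20).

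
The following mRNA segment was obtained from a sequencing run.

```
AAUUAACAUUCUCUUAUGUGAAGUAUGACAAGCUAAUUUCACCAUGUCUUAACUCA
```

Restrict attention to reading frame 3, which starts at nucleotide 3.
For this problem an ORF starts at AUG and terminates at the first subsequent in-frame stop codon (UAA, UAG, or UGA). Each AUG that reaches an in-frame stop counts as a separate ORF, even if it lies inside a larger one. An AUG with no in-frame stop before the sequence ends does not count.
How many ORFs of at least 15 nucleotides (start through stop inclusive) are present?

0

Frame 3: UUA ACA UUC UCU UAU GUG AAG UAU GAC AAG CUA AUU UCA CCA UGU CUU AAC UCA — no AUG→stop ORF.
No ORF reaches 15 nucleotides. Count = 0.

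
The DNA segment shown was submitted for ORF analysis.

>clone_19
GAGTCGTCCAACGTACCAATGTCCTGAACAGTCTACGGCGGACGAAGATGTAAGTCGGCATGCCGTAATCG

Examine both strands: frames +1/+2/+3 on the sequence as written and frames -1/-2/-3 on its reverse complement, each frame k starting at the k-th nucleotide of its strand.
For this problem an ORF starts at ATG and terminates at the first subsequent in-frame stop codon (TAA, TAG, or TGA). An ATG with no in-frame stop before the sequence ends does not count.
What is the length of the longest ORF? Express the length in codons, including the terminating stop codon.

Reverse complement (5'→3'): CGATTACGGCATGCCGACTTACATCTTCGTCCGCCGTAGACTGTTCAGGACATTGGTACGTTGGACGACTC
Frame +1: GAG TCG TCC AAC GTA CCA ATG TCC TGA ACA GTC TAC GGC GGA CGA AGA TGT AAG TCG GCA TGC CGT AAT — ATG at 19, stop TGA at 25 → 9 nt.
Frame +2: AGT CGT CCA ACG TAC CAA TGT CCT GAA CAG TCT ACG GCG GAC GAA GAT GTA AGT CGG CAT GCC GTA ATC — no ATG→stop ORF.
Frame +3: GTC GTC CAA CGT ACC AAT GTC CTG AAC AGT CTA CGG CGG ACG AAG ATG TAA GTC GGC ATG CCG TAA TCG — ATG at 48, stop TAA at 51 → 6 nt; ATG at 60, stop TAA at 66 → 9 nt.
Frame -1: CGA TTA CGG CAT GCC GAC TTA CAT CTT CGT CCG CCG TAG ACT GTT CAG GAC ATT GGT ACG TTG GAC GAC — no ATG→stop ORF.
Frame -2: GAT TAC GGC ATG CCG ACT TAC ATC TTC GTC CGC CGT AGA CTG TTC AGG ACA TTG GTA CGT TGG ACG ACT — no ATG→stop ORF.
Frame -3: ATT ACG GCA TGC CGA CTT ACA TCT TCG TCC GCC GTA GAC TGT TCA GGA CAT TGG TAC GTT GGA CGA CTC — no ATG→stop ORF.
Longest: frame +1, positions 19–27, 9 nt = 3 codons = 2 aa. → 3 codons.

3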